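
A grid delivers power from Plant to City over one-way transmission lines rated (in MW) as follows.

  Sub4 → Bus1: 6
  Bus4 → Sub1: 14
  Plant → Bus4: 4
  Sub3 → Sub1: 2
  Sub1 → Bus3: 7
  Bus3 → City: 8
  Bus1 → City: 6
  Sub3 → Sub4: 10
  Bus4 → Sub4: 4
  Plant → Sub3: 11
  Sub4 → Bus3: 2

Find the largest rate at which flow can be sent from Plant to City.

Augment Plant→Bus4→Sub4→Bus1→City: bottleneck 4, flow now 4.
Augment Plant→Sub3→Sub4→Bus1→City: bottleneck 2, flow now 6.
Augment Plant→Sub3→Sub4→Bus3→City: bottleneck 2, flow now 8.
Augment Plant→Sub3→Sub1→Bus3→City: bottleneck 2, flow now 10.
Augment Plant→Sub3→Sub4→Bus4→Sub1→Bus3→City: bottleneck 4, flow now 14. (uses reverse residual edge)
No augmenting path remains; maximum flow = 14.
In the residual graph, reachable from Plant: {Plant, Sub3, Sub4}.
Min-cut edges: Plant→Bus4 (4), Sub3→Sub1 (2), Sub4→Bus1 (6), Sub4→Bus3 (2); capacity 4 + 2 + 6 + 2 = 14.
This cut is saturated, so no flow can exceed 14.

14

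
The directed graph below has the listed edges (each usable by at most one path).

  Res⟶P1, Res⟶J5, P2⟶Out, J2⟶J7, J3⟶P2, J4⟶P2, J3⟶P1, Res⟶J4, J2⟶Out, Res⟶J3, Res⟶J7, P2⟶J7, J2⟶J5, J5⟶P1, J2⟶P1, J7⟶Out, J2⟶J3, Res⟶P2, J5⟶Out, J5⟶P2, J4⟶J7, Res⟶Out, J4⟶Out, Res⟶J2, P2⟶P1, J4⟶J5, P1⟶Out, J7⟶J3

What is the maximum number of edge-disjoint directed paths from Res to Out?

7

Assign every edge capacity 1; by Menger, the answer equals the max flow.
Path Res→Out (+1); total 1.
Path Res→J2→Out (+1); total 2.
Path Res→J4→Out (+1); total 3.
Path Res→P2→Out (+1); total 4.
Path Res→J5→Out (+1); total 5.
Path Res→J7→Out (+1); total 6.
Path Res→P1→Out (+1); total 7.
No residual Res→Out path; max flow = 7.
Certifying cut of size 7: {J7→Out, P1→Out, P2→Out, Res→J2, Res→J4, Res→J5, Res→Out}.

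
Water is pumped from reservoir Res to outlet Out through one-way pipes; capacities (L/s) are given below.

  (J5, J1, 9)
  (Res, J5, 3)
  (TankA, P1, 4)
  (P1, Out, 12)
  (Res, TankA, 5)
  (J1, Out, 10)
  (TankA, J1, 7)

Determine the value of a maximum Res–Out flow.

Augment Res→TankA→J1→Out: bottleneck 5, flow now 5.
Augment Res→J5→J1→Out: bottleneck 3, flow now 8.
No augmenting path remains; maximum flow = 8.
In the residual graph, reachable from Res: {Res}.
Min-cut edges: Res→TankA (5), Res→J5 (3); capacity 5 + 3 = 8.
This cut is saturated, so no flow can exceed 8.

8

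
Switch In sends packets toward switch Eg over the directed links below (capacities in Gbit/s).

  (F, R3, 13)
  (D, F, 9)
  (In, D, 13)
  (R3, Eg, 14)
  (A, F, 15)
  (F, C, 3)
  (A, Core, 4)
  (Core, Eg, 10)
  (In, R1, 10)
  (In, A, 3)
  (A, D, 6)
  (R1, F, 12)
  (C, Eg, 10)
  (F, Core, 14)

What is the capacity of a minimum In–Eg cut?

Augment In→A→Core→Eg: bottleneck 3, flow now 3.
Augment In→D→F→R3→Eg: bottleneck 9, flow now 12.
Augment In→R1→F→R3→Eg: bottleneck 4, flow now 16.
Augment In→R1→F→Core→Eg: bottleneck 6, flow now 22.
No augmenting path remains; maximum flow = 22.
By max-flow min-cut, the minimum cut capacity equals the max flow.
In the residual graph, reachable from In: {In, D}.
Min-cut edges: In→A (3), In→R1 (10), D→F (9); capacity 3 + 10 + 9 = 22.

22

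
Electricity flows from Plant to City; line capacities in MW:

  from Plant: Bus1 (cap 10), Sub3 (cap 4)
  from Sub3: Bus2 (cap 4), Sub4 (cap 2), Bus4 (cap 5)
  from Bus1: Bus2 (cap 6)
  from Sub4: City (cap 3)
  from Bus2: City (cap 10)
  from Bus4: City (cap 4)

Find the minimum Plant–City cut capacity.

10

Augment Plant→Sub3→Sub4→City: bottleneck 2, flow now 2.
Augment Plant→Sub3→Bus2→City: bottleneck 2, flow now 4.
Augment Plant→Bus1→Bus2→City: bottleneck 6, flow now 10.
No augmenting path remains; maximum flow = 10.
By max-flow min-cut, the minimum cut capacity equals the max flow.
In the residual graph, reachable from Plant: {Plant, Bus1}.
Min-cut edges: Plant→Sub3 (4), Bus1→Bus2 (6); capacity 4 + 6 = 10.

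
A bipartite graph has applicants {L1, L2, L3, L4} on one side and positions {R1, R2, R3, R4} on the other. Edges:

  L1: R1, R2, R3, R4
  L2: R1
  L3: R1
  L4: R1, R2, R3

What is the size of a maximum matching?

3

Unit-capacity flow: source→left, listed edges, right→sink; max matching = max flow.
Augmenting path L1→R1 (+1); matched 1.
Augmenting path L4→R2 (+1); matched 2.
Augmenting path L2→R1→L1→R3 (+1); matched 3.
No augmenting path remains; maximum matching = 3.
König certificate: {L1, L4, R1} is a vertex cover of size 3 (every listed pair touches it), so no matching can be larger.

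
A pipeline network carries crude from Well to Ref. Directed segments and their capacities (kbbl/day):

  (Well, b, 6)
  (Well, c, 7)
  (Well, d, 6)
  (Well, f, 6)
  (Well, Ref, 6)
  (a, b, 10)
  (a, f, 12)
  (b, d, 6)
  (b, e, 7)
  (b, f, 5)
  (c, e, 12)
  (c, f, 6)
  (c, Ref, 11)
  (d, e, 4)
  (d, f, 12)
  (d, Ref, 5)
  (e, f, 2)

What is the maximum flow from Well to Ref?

18

Augment Well→Ref: bottleneck 6, flow now 6.
Augment Well→c→Ref: bottleneck 7, flow now 13.
Augment Well→d→Ref: bottleneck 5, flow now 18.
No augmenting path remains; maximum flow = 18.
In the residual graph, reachable from Well: {Well, b, d, e, f}.
Min-cut edges: Well→c (7), Well→Ref (6), d→Ref (5); capacity 7 + 6 + 5 = 18.
This cut is saturated, so no flow can exceed 18.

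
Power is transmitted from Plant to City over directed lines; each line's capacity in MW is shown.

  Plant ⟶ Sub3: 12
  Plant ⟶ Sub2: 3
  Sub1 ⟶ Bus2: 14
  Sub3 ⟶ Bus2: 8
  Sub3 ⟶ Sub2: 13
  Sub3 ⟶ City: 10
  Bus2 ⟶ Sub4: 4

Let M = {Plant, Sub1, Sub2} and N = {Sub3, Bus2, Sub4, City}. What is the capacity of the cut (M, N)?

Edges leaving {Plant, Sub1, Sub2}: Plant→Sub3 (12), Sub1→Bus2 (14).
Cut capacity = 12 + 14 = 26.

26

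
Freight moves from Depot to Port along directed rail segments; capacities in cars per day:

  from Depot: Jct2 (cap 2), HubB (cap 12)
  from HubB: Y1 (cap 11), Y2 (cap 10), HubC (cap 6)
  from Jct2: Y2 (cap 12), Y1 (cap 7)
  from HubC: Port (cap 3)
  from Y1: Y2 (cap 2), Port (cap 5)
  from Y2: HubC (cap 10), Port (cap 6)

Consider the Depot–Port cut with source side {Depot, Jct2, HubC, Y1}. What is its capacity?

Edges leaving {Depot, Jct2, HubC, Y1}: Depot→HubB (12), Jct2→Y2 (12), HubC→Port (3), Y1→Y2 (2), Y1→Port (5).
Cut capacity = 12 + 12 + 3 + 2 + 5 = 34.

34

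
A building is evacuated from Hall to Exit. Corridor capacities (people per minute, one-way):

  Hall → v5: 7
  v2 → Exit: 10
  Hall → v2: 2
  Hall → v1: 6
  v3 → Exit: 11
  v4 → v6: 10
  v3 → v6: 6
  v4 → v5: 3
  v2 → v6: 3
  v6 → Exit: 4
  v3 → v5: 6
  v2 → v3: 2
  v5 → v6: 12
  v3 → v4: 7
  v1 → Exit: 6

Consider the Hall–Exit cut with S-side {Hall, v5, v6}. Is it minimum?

Given cut capacity: 6 + 2 + 4 = 12.
Augment Hall→v1→Exit: bottleneck 6, flow now 6.
Augment Hall→v2→Exit: bottleneck 2, flow now 8.
Augment Hall→v5→v6→Exit: bottleneck 4, flow now 12.
No augmenting path remains; maximum flow = 12.
Cut capacity 12 equals the max flow, so it is a minimum cut.

Yes — it is a minimum cut (capacity 12).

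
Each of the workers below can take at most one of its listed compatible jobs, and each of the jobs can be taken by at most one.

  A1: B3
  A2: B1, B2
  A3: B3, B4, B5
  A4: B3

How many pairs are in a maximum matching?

3

Unit-capacity flow: source→left, listed edges, right→sink; max matching = max flow.
Augmenting path A1→B3 (+1); matched 1.
Augmenting path A2→B1 (+1); matched 2.
Augmenting path A3→B4 (+1); matched 3.
No augmenting path remains; maximum matching = 3.
König certificate: {A2, A3, B3} is a vertex cover of size 3 (every listed pair touches it), so no matching can be larger.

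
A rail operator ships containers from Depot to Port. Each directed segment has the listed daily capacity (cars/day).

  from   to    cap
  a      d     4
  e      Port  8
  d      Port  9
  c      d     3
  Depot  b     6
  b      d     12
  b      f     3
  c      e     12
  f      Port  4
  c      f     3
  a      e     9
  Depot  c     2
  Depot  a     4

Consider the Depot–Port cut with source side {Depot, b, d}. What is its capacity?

18

Edges leaving {Depot, b, d}: Depot→a (4), Depot→c (2), b→f (3), d→Port (9).
Cut capacity = 4 + 2 + 3 + 9 = 18.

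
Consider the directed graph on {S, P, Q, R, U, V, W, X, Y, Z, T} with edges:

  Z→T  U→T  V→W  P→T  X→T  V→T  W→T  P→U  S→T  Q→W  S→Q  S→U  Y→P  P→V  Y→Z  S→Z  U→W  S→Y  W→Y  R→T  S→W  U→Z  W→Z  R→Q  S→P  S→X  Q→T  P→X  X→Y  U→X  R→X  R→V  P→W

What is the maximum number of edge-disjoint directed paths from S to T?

Assign every edge capacity 1; by Menger, the answer equals the max flow.
Path S→T (+1); total 1.
Path S→P→T (+1); total 2.
Path S→Q→T (+1); total 3.
Path S→U→T (+1); total 4.
Path S→W→T (+1); total 5.
Path S→X→T (+1); total 6.
Path S→Z→T (+1); total 7.
Path S→Y→P→V→T (+1); total 8.
No residual S→T path; max flow = 8.
Certifying cut of size 8: {S→P, S→Q, S→T, S→U, S→W, S→X, S→Y, S→Z}.

8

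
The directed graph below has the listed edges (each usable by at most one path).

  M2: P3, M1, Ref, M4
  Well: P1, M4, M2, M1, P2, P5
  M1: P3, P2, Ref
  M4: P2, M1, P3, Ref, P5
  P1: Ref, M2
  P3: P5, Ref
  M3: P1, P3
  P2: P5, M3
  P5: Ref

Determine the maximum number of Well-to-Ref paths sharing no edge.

6

Assign every edge capacity 1; by Menger, the answer equals the max flow.
Path Well→M2→Ref (+1); total 1.
Path Well→M4→Ref (+1); total 2.
Path Well→P5→Ref (+1); total 3.
Path Well→M1→Ref (+1); total 4.
Path Well→P1→Ref (+1); total 5.
Path Well→P2→M3→P3→Ref (+1); total 6.
No residual Well→Ref path; max flow = 6.
Certifying cut of size 6: {Well→M1, Well→M2, Well→M4, Well→P1, Well→P2, Well→P5}.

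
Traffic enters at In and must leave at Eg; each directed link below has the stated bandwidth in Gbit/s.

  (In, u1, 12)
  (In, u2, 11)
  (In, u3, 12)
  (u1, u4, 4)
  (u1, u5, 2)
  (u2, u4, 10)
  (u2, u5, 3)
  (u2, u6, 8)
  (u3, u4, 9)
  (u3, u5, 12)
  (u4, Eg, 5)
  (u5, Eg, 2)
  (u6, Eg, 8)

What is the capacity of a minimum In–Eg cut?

15

Augment In→u1→u4→Eg: bottleneck 4, flow now 4.
Augment In→u1→u5→Eg: bottleneck 2, flow now 6.
Augment In→u2→u4→Eg: bottleneck 1, flow now 7.
Augment In→u2→u6→Eg: bottleneck 8, flow now 15.
No augmenting path remains; maximum flow = 15.
By max-flow min-cut, the minimum cut capacity equals the max flow.
In the residual graph, reachable from In: {In, u1, u2, u3, u4, u5}.
Min-cut edges: u2→u6 (8), u4→Eg (5), u5→Eg (2); capacity 8 + 5 + 2 = 15.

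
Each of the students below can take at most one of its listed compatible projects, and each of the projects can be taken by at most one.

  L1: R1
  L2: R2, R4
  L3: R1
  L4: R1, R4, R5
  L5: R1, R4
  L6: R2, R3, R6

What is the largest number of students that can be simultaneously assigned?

5

Unit-capacity flow: source→left, listed edges, right→sink; max matching = max flow.
Augmenting path L1→R1 (+1); matched 1.
Augmenting path L2→R2 (+1); matched 2.
Augmenting path L4→R4 (+1); matched 3.
Augmenting path L6→R3 (+1); matched 4.
Augmenting path L5→R4→L4→R5 (+1); matched 5.
No augmenting path remains; maximum matching = 5.
König certificate: {L2, L4, L5, L6, R1} is a vertex cover of size 5 (every listed pair touches it), so no matching can be larger.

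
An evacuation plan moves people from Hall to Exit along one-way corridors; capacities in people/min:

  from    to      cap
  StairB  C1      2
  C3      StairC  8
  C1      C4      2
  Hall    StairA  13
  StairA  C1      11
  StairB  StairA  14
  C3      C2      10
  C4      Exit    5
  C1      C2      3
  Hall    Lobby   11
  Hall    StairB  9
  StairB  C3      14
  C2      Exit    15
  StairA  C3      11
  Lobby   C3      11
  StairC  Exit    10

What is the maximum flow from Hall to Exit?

23

Augment Hall→Lobby→C3→C2→Exit: bottleneck 10, flow now 10.
Augment Hall→Lobby→C3→StairC→Exit: bottleneck 1, flow now 11.
Augment Hall→StairB→C3→StairC→Exit: bottleneck 7, flow now 18.
Augment Hall→StairB→C1→C2→Exit: bottleneck 2, flow now 20.
Augment Hall→StairA→C1→C2→Exit: bottleneck 1, flow now 21.
Augment Hall→StairA→C1→C4→Exit: bottleneck 2, flow now 23.
No augmenting path remains; maximum flow = 23.
In the residual graph, reachable from Hall: {Hall, Lobby, StairB, StairA, C3, C1}.
Min-cut edges: C3→C2 (10), C3→StairC (8), C1→C2 (3), C1→C4 (2); capacity 10 + 8 + 3 + 2 = 23.
This cut is saturated, so no flow can exceed 23.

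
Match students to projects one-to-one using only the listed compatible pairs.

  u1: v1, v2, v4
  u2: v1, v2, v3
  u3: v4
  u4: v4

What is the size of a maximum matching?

Unit-capacity flow: source→left, listed edges, right→sink; max matching = max flow.
Augmenting path u1→v1 (+1); matched 1.
Augmenting path u2→v2 (+1); matched 2.
Augmenting path u3→v4 (+1); matched 3.
No augmenting path remains; maximum matching = 3.
König certificate: {u1, u2, v4} is a vertex cover of size 3 (every listed pair touches it), so no matching can be larger.

3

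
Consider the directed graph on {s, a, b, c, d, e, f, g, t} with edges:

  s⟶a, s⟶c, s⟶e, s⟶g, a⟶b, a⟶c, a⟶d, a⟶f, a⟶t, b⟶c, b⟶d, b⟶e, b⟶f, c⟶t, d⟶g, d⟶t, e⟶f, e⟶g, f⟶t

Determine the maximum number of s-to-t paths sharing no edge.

3

Assign every edge capacity 1; by Menger, the answer equals the max flow.
Path s→a→t (+1); total 1.
Path s→c→t (+1); total 2.
Path s→e→f→t (+1); total 3.
No residual s→t path; max flow = 3.
Certifying cut of size 3: {s→a, s→c, s→e}.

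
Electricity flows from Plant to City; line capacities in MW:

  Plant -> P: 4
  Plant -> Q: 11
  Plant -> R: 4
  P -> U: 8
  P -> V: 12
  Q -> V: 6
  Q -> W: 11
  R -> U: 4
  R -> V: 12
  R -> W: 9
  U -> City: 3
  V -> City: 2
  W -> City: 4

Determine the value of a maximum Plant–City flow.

Augment Plant→P→U→City: bottleneck 3, flow now 3.
Augment Plant→P→V→City: bottleneck 1, flow now 4.
Augment Plant→Q→V→City: bottleneck 1, flow now 5.
Augment Plant→Q→W→City: bottleneck 4, flow now 9.
No augmenting path remains; maximum flow = 9.
In the residual graph, reachable from Plant: {Plant, P, Q, R, U, V, W}.
Min-cut edges: U→City (3), V→City (2), W→City (4); capacity 3 + 2 + 4 = 9.
This cut is saturated, so no flow can exceed 9.

9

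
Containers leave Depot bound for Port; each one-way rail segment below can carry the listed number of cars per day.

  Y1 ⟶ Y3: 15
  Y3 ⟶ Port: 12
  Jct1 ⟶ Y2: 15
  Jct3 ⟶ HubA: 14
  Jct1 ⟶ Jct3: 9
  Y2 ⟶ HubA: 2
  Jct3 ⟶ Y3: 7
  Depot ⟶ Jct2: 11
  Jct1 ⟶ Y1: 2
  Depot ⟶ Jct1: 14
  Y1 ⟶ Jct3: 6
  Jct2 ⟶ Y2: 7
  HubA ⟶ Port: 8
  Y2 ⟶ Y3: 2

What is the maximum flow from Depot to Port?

Augment Depot→Jct1→Y1→Y3→Port: bottleneck 2, flow now 2.
Augment Depot→Jct1→Jct3→HubA→Port: bottleneck 8, flow now 10.
Augment Depot→Jct1→Jct3→Y3→Port: bottleneck 1, flow now 11.
Augment Depot→Jct1→Y2→Y3→Port: bottleneck 2, flow now 13.
Augment Depot→Jct1→Y2→HubA→Jct3→Y3→Port: bottleneck 1, flow now 14. (uses reverse residual edge)
Augment Depot→Jct2→Y2→HubA→Jct3→Y3→Port: bottleneck 1, flow now 15. (uses reverse residual edge)
No augmenting path remains; maximum flow = 15.
In the residual graph, reachable from Depot: {Depot, Jct1, Jct2, Y2}.
Min-cut edges: Jct1→Y1 (2), Jct1→Jct3 (9), Y2→HubA (2), Y2→Y3 (2); capacity 2 + 9 + 2 + 2 = 15.
This cut is saturated, so no flow can exceed 15.

15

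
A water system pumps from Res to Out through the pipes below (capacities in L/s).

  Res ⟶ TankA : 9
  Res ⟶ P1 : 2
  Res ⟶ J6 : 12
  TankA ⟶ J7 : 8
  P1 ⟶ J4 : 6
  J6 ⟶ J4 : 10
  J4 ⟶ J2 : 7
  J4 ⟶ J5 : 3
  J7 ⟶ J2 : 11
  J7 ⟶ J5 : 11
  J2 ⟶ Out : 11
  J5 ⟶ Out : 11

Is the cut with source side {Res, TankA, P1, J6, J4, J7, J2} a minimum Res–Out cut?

Given cut capacity: 3 + 11 + 11 = 25.
Augment Res→TankA→J7→J2→Out: bottleneck 8, flow now 8.
Augment Res→P1→J4→J2→Out: bottleneck 2, flow now 10.
Augment Res→J6→J4→J2→Out: bottleneck 1, flow now 11.
Augment Res→J6→J4→J5→Out: bottleneck 3, flow now 14.
Augment Res→J6→J4→J2→J7→J5→Out: bottleneck 4, flow now 18. (uses reverse residual edge)
No augmenting path remains; maximum flow = 18.
In the residual graph, reachable from Res: {Res, TankA, P1, J6, J4}.
Min-cut edges: TankA→J7 (8), J4→J2 (7), J4→J5 (3); capacity 8 + 7 + 3 = 18.
Cut capacity 25 exceeds the max flow 18, so it is not minimum.

No — its capacity is 25, but the minimum cut has capacity 18.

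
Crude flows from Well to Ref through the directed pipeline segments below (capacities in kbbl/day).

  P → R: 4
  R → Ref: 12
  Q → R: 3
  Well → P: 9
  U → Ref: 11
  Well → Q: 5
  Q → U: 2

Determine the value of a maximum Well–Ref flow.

9

Augment Well→P→R→Ref: bottleneck 4, flow now 4.
Augment Well→Q→R→Ref: bottleneck 3, flow now 7.
Augment Well→Q→U→Ref: bottleneck 2, flow now 9.
No augmenting path remains; maximum flow = 9.
In the residual graph, reachable from Well: {Well, P}.
Min-cut edges: Well→Q (5), P→R (4); capacity 5 + 4 = 9.
This cut is saturated, so no flow can exceed 9.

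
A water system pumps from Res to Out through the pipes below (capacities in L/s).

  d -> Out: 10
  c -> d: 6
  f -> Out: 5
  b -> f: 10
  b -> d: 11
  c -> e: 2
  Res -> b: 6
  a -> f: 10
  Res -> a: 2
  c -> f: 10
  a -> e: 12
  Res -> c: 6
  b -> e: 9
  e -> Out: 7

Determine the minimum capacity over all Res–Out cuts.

Augment Res→a→e→Out: bottleneck 2, flow now 2.
Augment Res→b→d→Out: bottleneck 6, flow now 8.
Augment Res→c→d→Out: bottleneck 4, flow now 12.
Augment Res→c→e→Out: bottleneck 2, flow now 14.
No augmenting path remains; maximum flow = 14.
By max-flow min-cut, the minimum cut capacity equals the max flow.
In the residual graph, reachable from Res: {Res}.
Min-cut edges: Res→a (2), Res→b (6), Res→c (6); capacity 2 + 6 + 6 = 14.

14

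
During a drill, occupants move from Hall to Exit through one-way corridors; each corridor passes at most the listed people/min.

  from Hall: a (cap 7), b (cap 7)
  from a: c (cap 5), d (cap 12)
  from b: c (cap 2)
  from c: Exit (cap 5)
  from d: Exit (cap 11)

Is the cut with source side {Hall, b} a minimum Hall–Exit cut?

Yes — it is a minimum cut (capacity 9).

Given cut capacity: 7 + 2 = 9.
Augment Hall→a→c→Exit: bottleneck 5, flow now 5.
Augment Hall→a→d→Exit: bottleneck 2, flow now 7.
Augment Hall→b→c→a→d→Exit: bottleneck 2, flow now 9. (uses reverse residual edge)
No augmenting path remains; maximum flow = 9.
Cut capacity 9 equals the max flow, so it is a minimum cut.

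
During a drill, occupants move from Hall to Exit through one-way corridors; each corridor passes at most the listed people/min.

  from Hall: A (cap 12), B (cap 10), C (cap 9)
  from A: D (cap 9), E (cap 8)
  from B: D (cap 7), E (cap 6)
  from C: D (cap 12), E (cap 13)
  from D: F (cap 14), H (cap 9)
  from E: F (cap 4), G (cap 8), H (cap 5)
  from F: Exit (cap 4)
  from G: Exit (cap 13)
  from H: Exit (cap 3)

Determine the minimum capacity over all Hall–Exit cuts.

Augment Hall→A→D→F→Exit: bottleneck 4, flow now 4.
Augment Hall→A→D→H→Exit: bottleneck 3, flow now 7.
Augment Hall→A→E→G→Exit: bottleneck 5, flow now 12.
Augment Hall→B→E→G→Exit: bottleneck 3, flow now 15.
No augmenting path remains; maximum flow = 15.
By max-flow min-cut, the minimum cut capacity equals the max flow.
In the residual graph, reachable from Hall: {Hall, A, B, C, D, E, F, H}.
Min-cut edges: E→G (8), F→Exit (4), H→Exit (3); capacity 8 + 4 + 3 = 15.

15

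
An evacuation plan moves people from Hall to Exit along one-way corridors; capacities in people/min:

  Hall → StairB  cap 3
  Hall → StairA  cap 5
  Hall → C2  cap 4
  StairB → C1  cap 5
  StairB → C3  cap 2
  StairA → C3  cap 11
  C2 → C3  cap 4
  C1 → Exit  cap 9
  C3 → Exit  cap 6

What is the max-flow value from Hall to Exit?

Augment Hall→StairB→C1→Exit: bottleneck 3, flow now 3.
Augment Hall→StairA→C3→Exit: bottleneck 5, flow now 8.
Augment Hall→C2→C3→Exit: bottleneck 1, flow now 9.
No augmenting path remains; maximum flow = 9.
In the residual graph, reachable from Hall: {Hall, StairA, C2, C3}.
Min-cut edges: Hall→StairB (3), C3→Exit (6); capacity 3 + 6 = 9.
This cut is saturated, so no flow can exceed 9.

9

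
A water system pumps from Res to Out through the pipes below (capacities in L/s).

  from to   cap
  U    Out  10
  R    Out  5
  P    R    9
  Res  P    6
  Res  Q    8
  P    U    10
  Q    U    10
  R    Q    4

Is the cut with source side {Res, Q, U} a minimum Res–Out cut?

No — its capacity is 16, but the minimum cut has capacity 14.

Given cut capacity: 6 + 10 = 16.
Augment Res→P→R→Out: bottleneck 5, flow now 5.
Augment Res→P→U→Out: bottleneck 1, flow now 6.
Augment Res→Q→U→Out: bottleneck 8, flow now 14.
No augmenting path remains; maximum flow = 14.
In the residual graph, reachable from Res: {Res}.
Min-cut edges: Res→P (6), Res→Q (8); capacity 6 + 8 = 14.
Cut capacity 16 exceeds the max flow 14, so it is not minimum.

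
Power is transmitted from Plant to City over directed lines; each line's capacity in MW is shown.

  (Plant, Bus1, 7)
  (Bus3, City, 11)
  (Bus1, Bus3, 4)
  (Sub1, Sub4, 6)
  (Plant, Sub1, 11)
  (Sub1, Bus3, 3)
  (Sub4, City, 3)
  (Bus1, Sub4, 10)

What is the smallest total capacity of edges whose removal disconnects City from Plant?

Augment Plant→Bus1→Bus3→City: bottleneck 4, flow now 4.
Augment Plant→Bus1→Sub4→City: bottleneck 3, flow now 7.
Augment Plant→Sub1→Bus3→City: bottleneck 3, flow now 10.
No augmenting path remains; maximum flow = 10.
By max-flow min-cut, the minimum cut capacity equals the max flow.
In the residual graph, reachable from Plant: {Plant, Bus1, Sub1, Sub4}.
Min-cut edges: Bus1→Bus3 (4), Sub1→Bus3 (3), Sub4→City (3); capacity 4 + 3 + 3 = 10.

10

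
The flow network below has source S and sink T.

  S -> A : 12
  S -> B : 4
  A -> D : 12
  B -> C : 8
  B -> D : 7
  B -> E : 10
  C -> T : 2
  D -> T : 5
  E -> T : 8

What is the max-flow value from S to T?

Augment S→A→D→T: bottleneck 5, flow now 5.
Augment S→B→C→T: bottleneck 2, flow now 7.
Augment S→B→E→T: bottleneck 2, flow now 9.
No augmenting path remains; maximum flow = 9.
In the residual graph, reachable from S: {S, A, D}.
Min-cut edges: S→B (4), D→T (5); capacity 4 + 5 = 9.
This cut is saturated, so no flow can exceed 9.

9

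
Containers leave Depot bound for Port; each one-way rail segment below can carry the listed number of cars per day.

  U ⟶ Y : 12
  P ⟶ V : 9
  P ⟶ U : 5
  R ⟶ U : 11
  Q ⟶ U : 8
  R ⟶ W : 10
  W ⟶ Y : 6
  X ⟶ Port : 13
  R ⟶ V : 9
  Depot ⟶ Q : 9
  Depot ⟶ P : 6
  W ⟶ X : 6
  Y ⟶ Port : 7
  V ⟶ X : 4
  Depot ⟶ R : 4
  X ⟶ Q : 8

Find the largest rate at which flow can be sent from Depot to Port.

Augment Depot→P→U→Y→Port: bottleneck 5, flow now 5.
Augment Depot→P→V→X→Port: bottleneck 1, flow now 6.
Augment Depot→Q→U→Y→Port: bottleneck 2, flow now 8.
Augment Depot→R→V→X→Port: bottleneck 3, flow now 11.
Augment Depot→R→W→X→Port: bottleneck 1, flow now 12.
Augment Depot→Q→U→P→V→R→W→X→Port: bottleneck 3, flow now 15. (uses reverse residual edge)
No augmenting path remains; maximum flow = 15.
In the residual graph, reachable from Depot: {Depot, P, Q, U, V, Y}.
Min-cut edges: Depot→R (4), V→X (4), Y→Port (7); capacity 4 + 4 + 7 = 15.
This cut is saturated, so no flow can exceed 15.

15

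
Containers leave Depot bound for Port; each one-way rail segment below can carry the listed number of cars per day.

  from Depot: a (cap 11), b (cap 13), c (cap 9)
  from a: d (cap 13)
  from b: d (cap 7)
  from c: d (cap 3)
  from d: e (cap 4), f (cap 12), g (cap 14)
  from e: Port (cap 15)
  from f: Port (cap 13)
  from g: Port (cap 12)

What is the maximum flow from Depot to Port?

21

Augment Depot→a→d→e→Port: bottleneck 4, flow now 4.
Augment Depot→a→d→f→Port: bottleneck 7, flow now 11.
Augment Depot→b→d→f→Port: bottleneck 5, flow now 16.
Augment Depot→b→d→g→Port: bottleneck 2, flow now 18.
Augment Depot→c→d→g→Port: bottleneck 3, flow now 21.
No augmenting path remains; maximum flow = 21.
In the residual graph, reachable from Depot: {Depot, b, c}.
Min-cut edges: Depot→a (11), b→d (7), c→d (3); capacity 11 + 7 + 3 = 21.
This cut is saturated, so no flow can exceed 21.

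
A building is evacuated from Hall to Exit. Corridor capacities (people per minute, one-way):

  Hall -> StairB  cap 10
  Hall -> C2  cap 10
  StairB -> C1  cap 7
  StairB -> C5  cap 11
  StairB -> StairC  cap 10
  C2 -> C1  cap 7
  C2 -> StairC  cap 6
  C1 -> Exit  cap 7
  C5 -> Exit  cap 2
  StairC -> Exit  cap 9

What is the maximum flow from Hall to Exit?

18

Augment Hall→StairB→C1→Exit: bottleneck 7, flow now 7.
Augment Hall→StairB→C5→Exit: bottleneck 2, flow now 9.
Augment Hall→StairB→StairC→Exit: bottleneck 1, flow now 10.
Augment Hall→C2→StairC→Exit: bottleneck 6, flow now 16.
Augment Hall→C2→C1→StairB→StairC→Exit: bottleneck 2, flow now 18. (uses reverse residual edge)
No augmenting path remains; maximum flow = 18.
In the residual graph, reachable from Hall: {Hall, StairB, C2, C1, C5, StairC}.
Min-cut edges: C1→Exit (7), C5→Exit (2), StairC→Exit (9); capacity 7 + 2 + 9 = 18.
This cut is saturated, so no flow can exceed 18.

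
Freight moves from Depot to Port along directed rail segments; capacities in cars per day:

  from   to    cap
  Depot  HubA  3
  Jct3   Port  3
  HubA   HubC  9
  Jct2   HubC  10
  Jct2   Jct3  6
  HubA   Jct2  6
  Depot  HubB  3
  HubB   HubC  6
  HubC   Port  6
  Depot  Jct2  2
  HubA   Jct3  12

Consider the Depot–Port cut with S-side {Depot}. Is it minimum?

Yes — it is a minimum cut (capacity 8).

Given cut capacity: 3 + 3 + 2 = 8.
Augment Depot→HubB→HubC→Port: bottleneck 3, flow now 3.
Augment Depot→HubA→Jct3→Port: bottleneck 3, flow now 6.
Augment Depot→Jct2→HubC→Port: bottleneck 2, flow now 8.
No augmenting path remains; maximum flow = 8.
Cut capacity 8 equals the max flow, so it is a minimum cut.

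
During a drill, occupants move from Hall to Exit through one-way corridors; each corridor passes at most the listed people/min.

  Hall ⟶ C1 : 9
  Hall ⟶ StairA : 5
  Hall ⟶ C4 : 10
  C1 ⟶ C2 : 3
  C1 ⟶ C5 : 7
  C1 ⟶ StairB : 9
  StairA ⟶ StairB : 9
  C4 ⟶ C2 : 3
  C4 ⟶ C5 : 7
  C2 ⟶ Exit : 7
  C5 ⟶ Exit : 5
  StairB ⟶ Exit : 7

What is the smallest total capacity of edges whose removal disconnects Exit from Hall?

18

Augment Hall→C1→C2→Exit: bottleneck 3, flow now 3.
Augment Hall→C1→C5→Exit: bottleneck 5, flow now 8.
Augment Hall→C1→StairB→Exit: bottleneck 1, flow now 9.
Augment Hall→StairA→StairB→Exit: bottleneck 5, flow now 14.
Augment Hall→C4→C2→Exit: bottleneck 3, flow now 17.
Augment Hall→C4→C5→C1→StairB→Exit: bottleneck 1, flow now 18. (uses reverse residual edge)
No augmenting path remains; maximum flow = 18.
By max-flow min-cut, the minimum cut capacity equals the max flow.
In the residual graph, reachable from Hall: {Hall, C1, StairA, C4, C5, StairB}.
Min-cut edges: C1→C2 (3), C4→C2 (3), C5→Exit (5), StairB→Exit (7); capacity 3 + 3 + 5 + 7 = 18.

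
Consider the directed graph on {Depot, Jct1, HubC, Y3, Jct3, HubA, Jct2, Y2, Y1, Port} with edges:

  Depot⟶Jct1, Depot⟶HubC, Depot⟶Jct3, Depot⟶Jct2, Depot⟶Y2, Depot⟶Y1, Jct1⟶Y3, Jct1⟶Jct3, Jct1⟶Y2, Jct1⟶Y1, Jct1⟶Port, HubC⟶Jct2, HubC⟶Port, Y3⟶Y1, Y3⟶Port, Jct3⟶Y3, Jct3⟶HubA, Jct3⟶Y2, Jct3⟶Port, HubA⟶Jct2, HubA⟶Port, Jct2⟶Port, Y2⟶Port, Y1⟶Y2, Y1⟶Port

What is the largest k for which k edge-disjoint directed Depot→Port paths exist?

Assign every edge capacity 1; by Menger, the answer equals the max flow.
Path Depot→Jct1→Port (+1); total 1.
Path Depot→HubC→Port (+1); total 2.
Path Depot→Jct3→Port (+1); total 3.
Path Depot→Jct2→Port (+1); total 4.
Path Depot→Y2→Port (+1); total 5.
Path Depot→Y1→Port (+1); total 6.
No residual Depot→Port path; max flow = 6.
Certifying cut of size 6: {Depot→HubC, Depot→Jct1, Depot→Jct2, Depot→Jct3, Depot→Y1, Depot→Y2}.

6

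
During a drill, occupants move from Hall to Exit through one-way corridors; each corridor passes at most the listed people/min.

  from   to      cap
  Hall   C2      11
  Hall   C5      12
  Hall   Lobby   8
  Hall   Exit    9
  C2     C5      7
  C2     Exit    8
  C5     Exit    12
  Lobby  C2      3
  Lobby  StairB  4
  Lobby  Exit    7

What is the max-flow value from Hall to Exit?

Augment Hall→Exit: bottleneck 9, flow now 9.
Augment Hall→C2→Exit: bottleneck 8, flow now 17.
Augment Hall→C5→Exit: bottleneck 12, flow now 29.
Augment Hall→Lobby→Exit: bottleneck 7, flow now 36.
No augmenting path remains; maximum flow = 36.
In the residual graph, reachable from Hall: {Hall, C2, C5, Lobby, StairB}.
Min-cut edges: Hall→Exit (9), C2→Exit (8), C5→Exit (12), Lobby→Exit (7); capacity 9 + 8 + 12 + 7 = 36.
This cut is saturated, so no flow can exceed 36.

36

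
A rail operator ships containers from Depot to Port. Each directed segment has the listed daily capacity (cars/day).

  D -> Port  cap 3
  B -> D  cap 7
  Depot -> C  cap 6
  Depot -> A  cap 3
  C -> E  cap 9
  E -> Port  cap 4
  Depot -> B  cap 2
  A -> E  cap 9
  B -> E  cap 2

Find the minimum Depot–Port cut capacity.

Augment Depot→A→E→Port: bottleneck 3, flow now 3.
Augment Depot→B→D→Port: bottleneck 2, flow now 5.
Augment Depot→C→E→Port: bottleneck 1, flow now 6.
No augmenting path remains; maximum flow = 6.
By max-flow min-cut, the minimum cut capacity equals the max flow.
In the residual graph, reachable from Depot: {Depot, A, C, E}.
Min-cut edges: Depot→B (2), E→Port (4); capacity 2 + 4 = 6.

6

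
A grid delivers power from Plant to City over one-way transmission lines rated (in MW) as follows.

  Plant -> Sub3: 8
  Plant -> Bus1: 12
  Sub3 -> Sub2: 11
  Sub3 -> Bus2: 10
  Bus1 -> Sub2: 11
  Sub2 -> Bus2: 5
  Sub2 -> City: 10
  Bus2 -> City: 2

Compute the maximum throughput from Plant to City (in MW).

Augment Plant→Sub3→Sub2→City: bottleneck 8, flow now 8.
Augment Plant→Bus1→Sub2→City: bottleneck 2, flow now 10.
Augment Plant→Bus1→Sub2→Bus2→City: bottleneck 2, flow now 12.
No augmenting path remains; maximum flow = 12.
In the residual graph, reachable from Plant: {Plant, Sub3, Bus1, Sub2, Bus2}.
Min-cut edges: Sub2→City (10), Bus2→City (2); capacity 10 + 2 = 12.
This cut is saturated, so no flow can exceed 12.

12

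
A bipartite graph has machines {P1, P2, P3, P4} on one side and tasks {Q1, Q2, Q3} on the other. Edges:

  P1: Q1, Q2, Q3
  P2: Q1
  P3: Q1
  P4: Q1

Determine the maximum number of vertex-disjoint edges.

2

Unit-capacity flow: source→left, listed edges, right→sink; max matching = max flow.
Augmenting path P1→Q1 (+1); matched 1.
Augmenting path P2→Q1→P1→Q2 (+1); matched 2.
No augmenting path remains; maximum matching = 2.
König certificate: {P1, Q1} is a vertex cover of size 2 (every listed pair touches it), so no matching can be larger.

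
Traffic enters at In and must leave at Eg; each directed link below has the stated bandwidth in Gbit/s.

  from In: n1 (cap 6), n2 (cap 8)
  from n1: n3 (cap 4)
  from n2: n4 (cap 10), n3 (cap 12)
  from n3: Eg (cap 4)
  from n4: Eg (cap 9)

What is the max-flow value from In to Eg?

12

Augment In→n1→n3→Eg: bottleneck 4, flow now 4.
Augment In→n2→n4→Eg: bottleneck 8, flow now 12.
No augmenting path remains; maximum flow = 12.
In the residual graph, reachable from In: {In, n1}.
Min-cut edges: In→n2 (8), n1→n3 (4); capacity 8 + 4 = 12.
This cut is saturated, so no flow can exceed 12.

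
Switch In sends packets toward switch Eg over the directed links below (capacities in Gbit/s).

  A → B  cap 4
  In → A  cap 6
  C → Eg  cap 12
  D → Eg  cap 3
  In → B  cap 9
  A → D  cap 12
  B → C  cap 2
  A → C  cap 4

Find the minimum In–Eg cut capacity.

8

Augment In→A→C→Eg: bottleneck 4, flow now 4.
Augment In→A→D→Eg: bottleneck 2, flow now 6.
Augment In→B→C→Eg: bottleneck 2, flow now 8.
No augmenting path remains; maximum flow = 8.
By max-flow min-cut, the minimum cut capacity equals the max flow.
In the residual graph, reachable from In: {In, B}.
Min-cut edges: In→A (6), B→C (2); capacity 6 + 2 = 8.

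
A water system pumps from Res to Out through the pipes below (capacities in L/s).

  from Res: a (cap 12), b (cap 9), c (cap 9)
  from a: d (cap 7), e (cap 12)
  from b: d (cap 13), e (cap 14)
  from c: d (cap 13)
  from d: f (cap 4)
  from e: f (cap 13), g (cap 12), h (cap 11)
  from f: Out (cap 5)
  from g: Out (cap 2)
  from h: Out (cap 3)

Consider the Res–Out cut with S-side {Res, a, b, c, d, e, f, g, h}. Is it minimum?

Yes — it is a minimum cut (capacity 10).

Given cut capacity: 5 + 2 + 3 = 10.
Augment Res→a→d→f→Out: bottleneck 4, flow now 4.
Augment Res→a→e→f→Out: bottleneck 1, flow now 5.
Augment Res→a→e→g→Out: bottleneck 2, flow now 7.
Augment Res→a→e→h→Out: bottleneck 3, flow now 10.
No augmenting path remains; maximum flow = 10.
Cut capacity 10 equals the max flow, so it is a minimum cut.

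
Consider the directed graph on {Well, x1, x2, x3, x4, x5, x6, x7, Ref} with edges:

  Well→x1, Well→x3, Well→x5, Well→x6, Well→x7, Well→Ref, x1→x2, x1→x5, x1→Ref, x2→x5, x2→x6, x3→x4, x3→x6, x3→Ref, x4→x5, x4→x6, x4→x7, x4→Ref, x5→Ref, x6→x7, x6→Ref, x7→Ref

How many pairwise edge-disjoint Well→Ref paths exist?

6

Assign every edge capacity 1; by Menger, the answer equals the max flow.
Path Well→Ref (+1); total 1.
Path Well→x1→Ref (+1); total 2.
Path Well→x3→Ref (+1); total 3.
Path Well→x5→Ref (+1); total 4.
Path Well→x6→Ref (+1); total 5.
Path Well→x7→Ref (+1); total 6.
No residual Well→Ref path; max flow = 6.
Certifying cut of size 6: {Well→Ref, Well→x1, Well→x3, Well→x5, Well→x6, Well→x7}.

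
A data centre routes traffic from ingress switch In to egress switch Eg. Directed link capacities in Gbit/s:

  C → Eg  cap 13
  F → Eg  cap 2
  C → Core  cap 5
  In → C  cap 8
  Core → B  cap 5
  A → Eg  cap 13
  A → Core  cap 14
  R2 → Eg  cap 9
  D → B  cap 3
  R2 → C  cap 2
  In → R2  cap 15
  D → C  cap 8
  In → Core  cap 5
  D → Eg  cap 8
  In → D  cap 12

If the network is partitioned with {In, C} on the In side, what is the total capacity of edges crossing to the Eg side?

50

Edges leaving {In, C}: In→R2 (15), In→D (12), In→Core (5), C→Core (5), C→Eg (13).
Cut capacity = 15 + 12 + 5 + 5 + 13 = 50.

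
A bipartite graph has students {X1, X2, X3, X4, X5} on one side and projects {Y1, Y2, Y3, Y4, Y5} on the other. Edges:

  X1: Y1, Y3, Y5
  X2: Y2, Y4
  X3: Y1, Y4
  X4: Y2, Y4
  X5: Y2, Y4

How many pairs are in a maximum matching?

Unit-capacity flow: source→left, listed edges, right→sink; max matching = max flow.
Augmenting path X1→Y1 (+1); matched 1.
Augmenting path X2→Y2 (+1); matched 2.
Augmenting path X3→Y4 (+1); matched 3.
Augmenting path X4→Y4→X3→Y1→X1→Y3 (+1); matched 4.
No augmenting path remains; maximum matching = 4.
König certificate: {X1, X3, Y2, Y4} is a vertex cover of size 4 (every listed pair touches it), so no matching can be larger.

4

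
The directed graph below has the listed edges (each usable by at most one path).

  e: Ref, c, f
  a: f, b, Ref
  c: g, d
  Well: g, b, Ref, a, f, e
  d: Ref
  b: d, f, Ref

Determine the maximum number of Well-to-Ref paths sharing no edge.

Assign every edge capacity 1; by Menger, the answer equals the max flow.
Path Well→Ref (+1); total 1.
Path Well→a→Ref (+1); total 2.
Path Well→b→Ref (+1); total 3.
Path Well→e→Ref (+1); total 4.
No residual Well→Ref path; max flow = 4.
Certifying cut of size 4: {Well→Ref, Well→a, Well→b, Well→e}.

4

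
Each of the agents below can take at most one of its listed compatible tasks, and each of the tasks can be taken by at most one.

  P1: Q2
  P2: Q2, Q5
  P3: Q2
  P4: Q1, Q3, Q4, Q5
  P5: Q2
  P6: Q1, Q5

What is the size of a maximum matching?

Unit-capacity flow: source→left, listed edges, right→sink; max matching = max flow.
Augmenting path P1→Q2 (+1); matched 1.
Augmenting path P2→Q5 (+1); matched 2.
Augmenting path P4→Q1 (+1); matched 3.
Augmenting path P6→Q1→P4→Q3 (+1); matched 4.
No augmenting path remains; maximum matching = 4.
König certificate: {P2, P4, P6, Q2} is a vertex cover of size 4 (every listed pair touches it), so no matching can be larger.

4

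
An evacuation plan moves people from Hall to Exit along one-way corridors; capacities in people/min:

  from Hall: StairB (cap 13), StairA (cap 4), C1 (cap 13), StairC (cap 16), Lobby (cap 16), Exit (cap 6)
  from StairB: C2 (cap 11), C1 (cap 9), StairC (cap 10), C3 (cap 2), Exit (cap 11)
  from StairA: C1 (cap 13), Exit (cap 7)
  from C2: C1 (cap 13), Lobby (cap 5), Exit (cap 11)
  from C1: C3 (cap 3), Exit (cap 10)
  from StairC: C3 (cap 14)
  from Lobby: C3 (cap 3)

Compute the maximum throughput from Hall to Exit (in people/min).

33

Augment Hall→Exit: bottleneck 6, flow now 6.
Augment Hall→StairB→Exit: bottleneck 11, flow now 17.
Augment Hall→StairA→Exit: bottleneck 4, flow now 21.
Augment Hall→C1→Exit: bottleneck 10, flow now 31.
Augment Hall→StairB→C2→Exit: bottleneck 2, flow now 33.
No augmenting path remains; maximum flow = 33.
In the residual graph, reachable from Hall: {Hall, C1, StairC, Lobby, C3}.
Min-cut edges: Hall→StairB (13), Hall→StairA (4), Hall→Exit (6), C1→Exit (10); capacity 13 + 4 + 6 + 10 = 33.
This cut is saturated, so no flow can exceed 33.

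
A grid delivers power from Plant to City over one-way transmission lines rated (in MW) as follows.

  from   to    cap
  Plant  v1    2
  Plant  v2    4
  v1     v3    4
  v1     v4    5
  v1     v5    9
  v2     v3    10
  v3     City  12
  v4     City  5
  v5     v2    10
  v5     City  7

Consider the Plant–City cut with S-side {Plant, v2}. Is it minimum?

No — its capacity is 12, but the minimum cut has capacity 6.

Given cut capacity: 2 + 10 = 12.
Augment Plant→v1→v3→City: bottleneck 2, flow now 2.
Augment Plant→v2→v3→City: bottleneck 4, flow now 6.
No augmenting path remains; maximum flow = 6.
In the residual graph, reachable from Plant: {Plant}.
Min-cut edges: Plant→v1 (2), Plant→v2 (4); capacity 2 + 4 = 6.
Cut capacity 12 exceeds the max flow 6, so it is not minimum.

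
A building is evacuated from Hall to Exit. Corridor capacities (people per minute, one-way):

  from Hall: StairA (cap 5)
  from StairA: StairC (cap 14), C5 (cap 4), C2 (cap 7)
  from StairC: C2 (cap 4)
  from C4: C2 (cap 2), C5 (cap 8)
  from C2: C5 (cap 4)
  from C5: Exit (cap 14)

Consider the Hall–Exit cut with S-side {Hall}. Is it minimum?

Yes — it is a minimum cut (capacity 5).

Given cut capacity: 5 = 5.
Augment Hall→StairA→C5→Exit: bottleneck 4, flow now 4.
Augment Hall→StairA→C2→C5→Exit: bottleneck 1, flow now 5.
No augmenting path remains; maximum flow = 5.
Cut capacity 5 equals the max flow, so it is a minimum cut.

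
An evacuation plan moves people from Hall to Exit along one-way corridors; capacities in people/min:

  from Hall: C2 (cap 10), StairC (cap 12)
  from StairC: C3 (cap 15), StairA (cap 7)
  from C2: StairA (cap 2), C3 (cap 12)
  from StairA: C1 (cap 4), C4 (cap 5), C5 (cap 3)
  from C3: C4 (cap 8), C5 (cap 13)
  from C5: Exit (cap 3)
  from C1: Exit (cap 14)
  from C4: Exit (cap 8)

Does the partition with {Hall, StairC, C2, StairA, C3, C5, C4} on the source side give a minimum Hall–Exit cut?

Given cut capacity: 4 + 3 + 8 = 15.
Augment Hall→StairC→StairA→C5→Exit: bottleneck 3, flow now 3.
Augment Hall→StairC→StairA→C1→Exit: bottleneck 4, flow now 7.
Augment Hall→StairC→C3→C4→Exit: bottleneck 5, flow now 12.
Augment Hall→C2→StairA→C4→Exit: bottleneck 2, flow now 14.
Augment Hall→C2→C3→C4→Exit: bottleneck 1, flow now 15.
No augmenting path remains; maximum flow = 15.
Cut capacity 15 equals the max flow, so it is a minimum cut.

Yes — it is a minimum cut (capacity 15).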